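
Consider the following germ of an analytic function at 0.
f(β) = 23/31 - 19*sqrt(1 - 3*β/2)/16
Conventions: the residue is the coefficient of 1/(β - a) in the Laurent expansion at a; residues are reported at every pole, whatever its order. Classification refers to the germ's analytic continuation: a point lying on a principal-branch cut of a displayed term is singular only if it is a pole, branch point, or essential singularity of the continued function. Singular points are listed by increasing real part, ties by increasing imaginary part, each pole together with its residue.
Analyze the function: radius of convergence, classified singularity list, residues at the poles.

Branch term (-19/16)*sqrt(1 - β/(2/3)): its argument vanishes at β = 2/3, a square-root branch point, modulus 2/3.
The radius of convergence is the smallest modulus among the singular points: 2/3.

Radius of convergence at 0: 2/3.
At 2/3: an algebraic (square-root) branch point.


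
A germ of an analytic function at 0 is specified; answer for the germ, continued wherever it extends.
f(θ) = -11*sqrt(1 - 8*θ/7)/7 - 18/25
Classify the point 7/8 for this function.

The point is an algebraic (square-root) branch point.

The term (-11/7)*sqrt(1 - θ/(7/8)) has argument 1 - 7/8/(7/8) = 0 at 7/8: a square-root (algebraic, two-sheeted) branch point; the remaining terms are analytic or single-valued there.


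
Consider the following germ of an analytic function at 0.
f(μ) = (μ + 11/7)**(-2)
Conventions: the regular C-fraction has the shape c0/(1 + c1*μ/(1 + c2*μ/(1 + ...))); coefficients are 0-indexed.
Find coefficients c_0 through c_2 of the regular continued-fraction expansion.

Taylor coefficients (expand at 0): a_0 = 49/121, a_1 = -686/1331, a_2 = 7203/14641.
c0 = a_0 = 49/121. Peel one level at a time: if S = 1 + c*μ/S' with S'(0) = 1, then c is the μ-coefficient of S and S' = c*μ/(S - 1).
S_1 = c0/f = 1 + (14/11)*μ + (49/121)*μ^2 + ...; c1 = 14/11.
S_2 = c1*μ/(S_1 - 1) = 1 + (-7/22)*μ + ...; c2 = -7/22.

The regular C-fraction coefficients are [49/121, 14/11, -7/22].


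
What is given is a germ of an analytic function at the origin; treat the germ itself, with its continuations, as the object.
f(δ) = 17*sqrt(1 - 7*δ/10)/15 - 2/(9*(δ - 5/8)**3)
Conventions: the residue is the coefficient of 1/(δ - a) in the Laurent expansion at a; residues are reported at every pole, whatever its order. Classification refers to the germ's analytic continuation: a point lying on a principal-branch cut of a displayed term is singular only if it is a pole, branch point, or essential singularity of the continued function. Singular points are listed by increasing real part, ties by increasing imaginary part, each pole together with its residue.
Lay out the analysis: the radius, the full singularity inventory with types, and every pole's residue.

Denominator factor (δ - 5/8)^3: pole of order 3 at 5/8, modulus 5/8.
Branch term (17/15)*sqrt(1 - δ/(10/7)): its argument vanishes at δ = 10/7, a square-root branch point, modulus 10/7.
The radius of convergence is the smallest modulus among the singular points: 5/8.
The branch term is analytic at 5/8 and contributes nothing to the residue; only the rational part matters.
At the order-3 pole 5/8 set g(δ) = (δ - (5/8))^3*(rational part) = -2/9.
Order-3 pole: residue = g''(a)/2; g''(5/8) = 0, so the residue is 0.
List the singular points by increasing real part (a conjugate pair: the negative imaginary part first).

Radius of convergence at 0: 5/8.
At 5/8: a pole of order 3; residue 0.
At 10/7: an algebraic (square-root) branch point.


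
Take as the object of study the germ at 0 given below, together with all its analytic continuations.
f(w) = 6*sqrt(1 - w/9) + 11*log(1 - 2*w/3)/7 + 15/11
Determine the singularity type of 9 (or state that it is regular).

The point is an algebraic (square-root) branch point.

The term (6)*sqrt(1 - w/(9)) has argument 1 - 9/(9) = 0 at 9: a square-root (algebraic, two-sheeted) branch point; the remaining terms are analytic or single-valued there.


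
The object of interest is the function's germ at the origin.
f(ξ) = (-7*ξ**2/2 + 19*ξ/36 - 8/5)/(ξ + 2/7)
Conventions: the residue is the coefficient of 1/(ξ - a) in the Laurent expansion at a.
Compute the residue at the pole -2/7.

The residue is -1283/630.

At the order-1 pole -2/7 set g(ξ) = (ξ - (-2/7))*f(ξ) = -7*ξ**2/2 + 19*ξ/36 - 8/5.
Simple pole: residue = g(a) at a = -2/7, which is -1283/630.


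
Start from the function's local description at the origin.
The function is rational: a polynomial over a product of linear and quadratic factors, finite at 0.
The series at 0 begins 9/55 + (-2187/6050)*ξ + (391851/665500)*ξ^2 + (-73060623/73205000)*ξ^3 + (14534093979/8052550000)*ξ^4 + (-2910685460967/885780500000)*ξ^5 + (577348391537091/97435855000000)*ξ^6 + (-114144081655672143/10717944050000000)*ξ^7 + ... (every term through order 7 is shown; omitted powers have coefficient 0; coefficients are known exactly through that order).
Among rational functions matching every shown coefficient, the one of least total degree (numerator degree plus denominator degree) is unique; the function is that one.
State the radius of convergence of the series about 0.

The radius of convergence is 5/9.

No rational of total degree below 3 reproduces all 8 coefficients; solving the [0/3] Pade equations on them gives f(ξ) = 1/(6*(ξ + 5/9)*(ξ**2 + 3*ξ/4 + 11/6)), whose expansion matches every shown term.
Denominator factor (ξ**2 + 3*ξ/4 + 11/6): discriminant -325/48, complex-conjugate roots (-3/8) + ((5/24)*sqrt(39))*i and (-3/8) - ((5/24)*sqrt(39))*i; poles of order 1, moduli (1/6)*sqrt(66) and (1/6)*sqrt(66).
Denominator factor (ξ + 5/9): pole of order 1 at -5/9, modulus 5/9.
The radius of convergence is the smallest modulus among the singular points: 5/9.


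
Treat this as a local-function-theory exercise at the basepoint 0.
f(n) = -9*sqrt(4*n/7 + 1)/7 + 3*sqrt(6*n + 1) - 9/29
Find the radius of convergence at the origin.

Branch term (3)*sqrt(1 - n/(-1/6)): its argument vanishes at n = -1/6, a square-root branch point, modulus 1/6.
Branch term (-9/7)*sqrt(1 - n/(-7/4)): its argument vanishes at n = -7/4, a square-root branch point, modulus 7/4.
The radius of convergence is the smallest modulus among the singular points: 1/6.

The radius of convergence is 1/6.


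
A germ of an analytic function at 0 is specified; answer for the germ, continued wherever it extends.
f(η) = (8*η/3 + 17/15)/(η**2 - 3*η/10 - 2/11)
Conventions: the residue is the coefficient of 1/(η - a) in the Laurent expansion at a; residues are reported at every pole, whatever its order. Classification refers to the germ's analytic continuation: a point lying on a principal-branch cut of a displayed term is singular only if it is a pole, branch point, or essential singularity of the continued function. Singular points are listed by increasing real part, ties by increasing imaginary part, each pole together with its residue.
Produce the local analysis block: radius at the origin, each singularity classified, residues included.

Denominator factor (η**2 - 3*η/10 - 2/11): discriminant 899/1100, real irrational roots 3/20 + (1/220)*sqrt(9889) and 3/20 - (1/220)*sqrt(9889); poles of order 1, moduli 3/20 + (1/220)*sqrt(9889) and -3/20 + (1/220)*sqrt(9889).
The radius of convergence is the smallest modulus among the singular points: -3/20 + (1/220)*sqrt(9889).
The factor η**2 - 3*η/10 - 2/11 splits as (η - a)(η - a') with a = 3/20 - (1/220)*sqrt(9889), a' = 3/20 + (1/220)*sqrt(9889). At the order-1 pole a set g(η) = (η - a)*f(η) = [8*η/3 + 17/15] / (η - a').
Simple pole: residue = g(a) at a = 3/20 - (1/220)*sqrt(9889), which is 4/3 - (46/2697)*sqrt(9889).
The factor η**2 - 3*η/10 - 2/11 splits as (η - a)(η - a') with a = 3/20 + (1/220)*sqrt(9889), a' = 3/20 - (1/220)*sqrt(9889). At the order-1 pole a set g(η) = (η - a)*f(η) = [8*η/3 + 17/15] / (η - a').
Simple pole: residue = g(a) at a = 3/20 + (1/220)*sqrt(9889), which is 4/3 + (46/2697)*sqrt(9889).
List the singular points by increasing real part (a conjugate pair: the negative imaginary part first).

Radius of convergence at 0: -3/20 + (1/220)*sqrt(9889).
At 3/20 - (1/220)*sqrt(9889): a pole of order 1; residue 4/3 - (46/2697)*sqrt(9889).
At 3/20 + (1/220)*sqrt(9889): a pole of order 1; residue 4/3 + (46/2697)*sqrt(9889).


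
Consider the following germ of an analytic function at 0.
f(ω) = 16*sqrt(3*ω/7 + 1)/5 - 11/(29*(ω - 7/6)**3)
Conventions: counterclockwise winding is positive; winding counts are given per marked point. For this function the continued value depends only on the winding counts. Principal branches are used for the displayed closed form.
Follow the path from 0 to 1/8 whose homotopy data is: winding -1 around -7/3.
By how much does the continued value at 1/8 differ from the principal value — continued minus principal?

Continued minus principal equals -(8/35)*sqrt(826).

The rational part is single-valued and drops out of the difference; each branch term changes only by its own monodromy.
(16/5)*sqrt(1 - ω/(-7/3)): winding -1 is odd, the square root flips sign, contributing -2*(16/5)*sqrt(1 - (1/8)/(-7/3)) = -2*(16/5)*sqrt(59/56) = -(8/35)*sqrt(826).
Summing the contributions at ω = 1/8 gives -(8/35)*sqrt(826).


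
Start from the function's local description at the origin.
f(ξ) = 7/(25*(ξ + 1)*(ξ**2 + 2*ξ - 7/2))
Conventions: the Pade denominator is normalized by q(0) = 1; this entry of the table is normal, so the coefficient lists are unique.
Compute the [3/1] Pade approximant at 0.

Taylor coefficients needed (expand at 0): a_0 = -2/25, a_1 = 6/175, a_2 = -102/1225, a_3 = 362/8575, a_4 = -4782/60025.
Write the denominator as Q(ξ) = 1 + q1*ξ. Requiring Q*f - P = O(ξ^5) with deg P <= 3 kills the coefficients of ξ^4..ξ^4 in Q*f:
  ξ^4: a_4 + q1*a_3 = 0, i.e. -4782/60025 + (362/8575)*q1 = 0.
Solving this linear system: q1 = 2391/1267.
The numerator is Q*f truncated at degree 3: P0 = a_0 = -2/25; P1 = a_1 + q1*a_0 = -528/4525; P2 = a_2 + q1*a_1 = -84/4525; P3 = a_3 + q1*a_2 = -104/905.

The Pade approximant has numerator coefficients [-2/25, -528/4525, -84/4525, -104/905]; denominator coefficients [1, 2391/1267].


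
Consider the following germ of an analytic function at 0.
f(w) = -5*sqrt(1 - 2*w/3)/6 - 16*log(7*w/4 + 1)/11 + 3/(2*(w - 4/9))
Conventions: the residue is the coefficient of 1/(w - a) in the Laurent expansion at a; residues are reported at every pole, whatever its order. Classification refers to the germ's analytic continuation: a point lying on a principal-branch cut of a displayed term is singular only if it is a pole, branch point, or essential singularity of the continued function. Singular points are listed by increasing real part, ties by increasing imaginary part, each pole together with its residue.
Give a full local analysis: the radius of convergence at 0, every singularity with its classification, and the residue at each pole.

Denominator factor (w - 4/9): pole of order 1 at 4/9, modulus 4/9.
Branch term (-16/11)*log(1 - w/(-4/7)): its argument vanishes at w = -4/7, a logarithmic branch point, modulus 4/7.
Branch term (-5/6)*sqrt(1 - w/(3/2)): its argument vanishes at w = 3/2, a square-root branch point, modulus 3/2.
The radius of convergence is the smallest modulus among the singular points: 4/9.
The branch terms are analytic at 4/9 and contribute nothing to the residue; only the rational part matters.
At the order-1 pole 4/9 set g(w) = (w - (4/9))*(rational part) = 3/2.
Simple pole: residue = g(a) at a = 4/9, which is 3/2.
List the singular points by increasing real part (a conjugate pair: the negative imaginary part first).

Radius of convergence at 0: 4/9.
At -4/7: a logarithmic branch point.
At 4/9: a pole of order 1; residue 3/2.
At 3/2: an algebraic (square-root) branch point.


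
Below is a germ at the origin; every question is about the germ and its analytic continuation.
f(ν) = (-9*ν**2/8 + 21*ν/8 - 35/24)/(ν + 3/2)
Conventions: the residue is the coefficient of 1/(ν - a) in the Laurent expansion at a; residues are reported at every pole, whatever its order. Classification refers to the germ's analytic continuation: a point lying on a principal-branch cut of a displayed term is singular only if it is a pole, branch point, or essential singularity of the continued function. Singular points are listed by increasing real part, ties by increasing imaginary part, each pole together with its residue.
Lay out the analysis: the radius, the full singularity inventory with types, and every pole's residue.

Denominator factor (ν + 3/2): pole of order 1 at -3/2, modulus 3/2.
The radius of convergence is the smallest modulus among the singular points: 3/2.
At the order-1 pole -3/2 set g(ν) = (ν - (-3/2))*f(ν) = -9*ν**2/8 + 21*ν/8 - 35/24.
Simple pole: residue = g(a) at a = -3/2, which is -761/96.

Radius of convergence at 0: 3/2.
At -3/2: a pole of order 1; residue -761/96.


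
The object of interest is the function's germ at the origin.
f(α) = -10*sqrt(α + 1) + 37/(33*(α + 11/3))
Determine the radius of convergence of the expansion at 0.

The radius of convergence is 1.

Denominator factor (α + 11/3): pole of order 1 at -11/3, modulus 11/3.
Branch term (-10)*sqrt(1 - α/(-1)): its argument vanishes at α = -1, a square-root branch point, modulus 1.
The radius of convergence is the smallest modulus among the singular points: 1.


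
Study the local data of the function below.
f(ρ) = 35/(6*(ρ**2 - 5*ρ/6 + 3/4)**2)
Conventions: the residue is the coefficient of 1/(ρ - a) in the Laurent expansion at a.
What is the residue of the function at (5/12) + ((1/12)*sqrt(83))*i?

The factor ρ**2 - 5*ρ/6 + 3/4 splits as (ρ - a)(ρ - a') with a = (5/12) + ((1/12)*sqrt(83))*i, a' = (5/12) - ((1/12)*sqrt(83))*i. At the order-2 pole a set g(ρ) = (ρ - a)^2*f(ρ) = [35/6] / (ρ - a')^2.
Order-2 pole: residue = g'(a); g'((5/12) + ((1/12)*sqrt(83))*i) = -((2520/6889)*sqrt(83))*i, so the residue is -((2520/6889)*sqrt(83))*i.

The residue is -((2520/6889)*sqrt(83))*i.


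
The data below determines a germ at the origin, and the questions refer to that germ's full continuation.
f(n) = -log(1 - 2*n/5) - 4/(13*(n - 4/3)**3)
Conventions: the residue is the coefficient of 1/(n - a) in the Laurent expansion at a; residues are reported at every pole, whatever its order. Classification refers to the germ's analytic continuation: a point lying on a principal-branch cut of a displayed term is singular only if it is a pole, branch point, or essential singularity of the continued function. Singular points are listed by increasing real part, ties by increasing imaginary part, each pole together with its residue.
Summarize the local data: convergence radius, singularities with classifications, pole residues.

Denominator factor (n - 4/3)^3: pole of order 3 at 4/3, modulus 4/3.
Branch term (-1)*log(1 - n/(5/2)): its argument vanishes at n = 5/2, a logarithmic branch point, modulus 5/2.
The radius of convergence is the smallest modulus among the singular points: 4/3.
The branch term is analytic at 4/3 and contributes nothing to the residue; only the rational part matters.
At the order-3 pole 4/3 set g(n) = (n - (4/3))^3*(rational part) = -4/13.
Order-3 pole: residue = g''(a)/2; g''(4/3) = 0, so the residue is 0.
List the singular points by increasing real part (a conjugate pair: the negative imaginary part first).

Radius of convergence at 0: 4/3.
At 4/3: a pole of order 3; residue 0.
At 5/2: a logarithmic branch point.


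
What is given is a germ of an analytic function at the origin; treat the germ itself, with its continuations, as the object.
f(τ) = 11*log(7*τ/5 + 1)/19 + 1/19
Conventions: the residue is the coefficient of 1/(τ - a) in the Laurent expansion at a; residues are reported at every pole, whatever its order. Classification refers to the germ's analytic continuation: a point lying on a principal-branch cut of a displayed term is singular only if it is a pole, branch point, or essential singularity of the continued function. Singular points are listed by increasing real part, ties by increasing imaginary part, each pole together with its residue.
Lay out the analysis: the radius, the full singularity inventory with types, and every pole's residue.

Branch term (11/19)*log(1 - τ/(-5/7)): its argument vanishes at τ = -5/7, a logarithmic branch point, modulus 5/7.
The radius of convergence is the smallest modulus among the singular points: 5/7.

Radius of convergence at 0: 5/7.
At -5/7: a logarithmic branch point.


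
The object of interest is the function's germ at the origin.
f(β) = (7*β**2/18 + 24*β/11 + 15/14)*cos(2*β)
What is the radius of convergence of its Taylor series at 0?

The radius of convergence is infinite.

The factor cos(2*β) is entire and contributes no finite singular point.
The polynomial part has no poles.
No finite singular points: the Taylor series at 0 converges everywhere.


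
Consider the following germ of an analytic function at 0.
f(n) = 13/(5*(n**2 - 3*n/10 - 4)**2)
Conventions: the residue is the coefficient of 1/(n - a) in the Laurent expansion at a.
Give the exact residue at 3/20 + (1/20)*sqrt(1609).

The factor n**2 - 3*n/10 - 4 splits as (n - a)(n - a') with a = 3/20 + (1/20)*sqrt(1609), a' = 3/20 - (1/20)*sqrt(1609). At the order-2 pole a set g(n) = (n - a)^2*f(n) = [13/5] / (n - a')^2.
Order-2 pole: residue = g'(a); g'(3/20 + (1/20)*sqrt(1609)) = -(5200/2588881)*sqrt(1609), so the residue is -(5200/2588881)*sqrt(1609).

The residue is -(5200/2588881)*sqrt(1609).


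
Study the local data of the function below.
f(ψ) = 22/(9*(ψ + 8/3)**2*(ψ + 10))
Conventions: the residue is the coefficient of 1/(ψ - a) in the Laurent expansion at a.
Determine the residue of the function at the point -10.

The residue is 1/22.

At the order-1 pole -10 set g(ψ) = (ψ - (-10))*f(ψ) = 22/(9*(ψ + 8/3)**2).
Simple pole: residue = g(a) at a = -10, which is 1/22.


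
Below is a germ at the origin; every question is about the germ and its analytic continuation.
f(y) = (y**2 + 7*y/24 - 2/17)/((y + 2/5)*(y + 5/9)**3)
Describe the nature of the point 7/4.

The point is a regular point.

Denominator factors: y + 5/9 = 83/36 at y = 7/4; y + 2/5 = 43/20 at y = 7/4 — none vanishes.
So the germ continues analytically to 7/4.


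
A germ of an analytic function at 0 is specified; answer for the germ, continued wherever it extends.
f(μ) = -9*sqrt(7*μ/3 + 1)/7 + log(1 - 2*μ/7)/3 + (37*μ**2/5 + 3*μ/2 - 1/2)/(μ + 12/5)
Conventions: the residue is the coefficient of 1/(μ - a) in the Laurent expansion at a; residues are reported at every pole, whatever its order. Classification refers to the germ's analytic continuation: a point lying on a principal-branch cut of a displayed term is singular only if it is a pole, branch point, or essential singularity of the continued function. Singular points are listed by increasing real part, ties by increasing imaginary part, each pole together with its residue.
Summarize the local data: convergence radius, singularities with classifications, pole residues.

Denominator factor (μ + 12/5): pole of order 1 at -12/5, modulus 12/5.
Branch term (1/3)*log(1 - μ/(7/2)): its argument vanishes at μ = 7/2, a logarithmic branch point, modulus 7/2.
Branch term (-9/7)*sqrt(1 - μ/(-3/7)): its argument vanishes at μ = -3/7, a square-root branch point, modulus 3/7.
The radius of convergence is the smallest modulus among the singular points: 3/7.
The branch terms are analytic at -12/5 and contribute nothing to the residue; only the rational part matters.
At the order-1 pole -12/5 set g(μ) = (μ - (-12/5))*(rational part) = 37*μ**2/5 + 3*μ/2 - 1/2.
Simple pole: residue = g(a) at a = -12/5, which is 9631/250.
List the singular points by increasing real part (a conjugate pair: the negative imaginary part first).

Radius of convergence at 0: 3/7.
At -12/5: a pole of order 1; residue 9631/250.
At -3/7: an algebraic (square-root) branch point.
At 7/2: a logarithmic branch point.


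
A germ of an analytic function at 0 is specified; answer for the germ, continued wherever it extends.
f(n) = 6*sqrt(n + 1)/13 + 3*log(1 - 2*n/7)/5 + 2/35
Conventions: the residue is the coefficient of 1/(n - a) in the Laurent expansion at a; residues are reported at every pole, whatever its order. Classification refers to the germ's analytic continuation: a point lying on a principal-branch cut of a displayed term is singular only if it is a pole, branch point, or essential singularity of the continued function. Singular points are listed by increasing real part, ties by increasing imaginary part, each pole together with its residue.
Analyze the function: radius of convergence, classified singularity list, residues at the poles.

Branch term (3/5)*log(1 - n/(7/2)): its argument vanishes at n = 7/2, a logarithmic branch point, modulus 7/2.
Branch term (6/13)*sqrt(1 - n/(-1)): its argument vanishes at n = -1, a square-root branch point, modulus 1.
The radius of convergence is the smallest modulus among the singular points: 1.
List the singular points by increasing real part (a conjugate pair: the negative imaginary part first).

Radius of convergence at 0: 1.
At -1: an algebraic (square-root) branch point.
At 7/2: a logarithmic branch point.


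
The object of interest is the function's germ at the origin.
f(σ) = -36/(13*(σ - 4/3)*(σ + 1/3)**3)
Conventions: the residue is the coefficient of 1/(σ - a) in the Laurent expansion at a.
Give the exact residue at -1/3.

At the order-3 pole -1/3 set g(σ) = (σ - (-1/3))^3*f(σ) = -36/(13*(σ - 4/3)).
Order-3 pole: residue = g''(a)/2; g''(-1/3) = 1944/1625, so the residue is 972/1625.

The residue is 972/1625.


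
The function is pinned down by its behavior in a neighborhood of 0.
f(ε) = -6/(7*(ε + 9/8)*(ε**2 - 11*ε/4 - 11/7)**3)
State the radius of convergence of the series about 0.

The radius of convergence is -11/8 + (1/56)*sqrt(10857).


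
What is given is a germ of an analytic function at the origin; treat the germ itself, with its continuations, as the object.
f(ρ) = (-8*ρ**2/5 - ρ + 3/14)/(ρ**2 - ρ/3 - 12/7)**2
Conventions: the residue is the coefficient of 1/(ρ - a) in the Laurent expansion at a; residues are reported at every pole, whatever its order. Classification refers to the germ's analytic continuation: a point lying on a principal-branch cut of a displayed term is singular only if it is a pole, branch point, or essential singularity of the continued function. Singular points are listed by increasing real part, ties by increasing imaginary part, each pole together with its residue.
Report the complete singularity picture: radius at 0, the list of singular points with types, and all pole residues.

Denominator factor (ρ**2 - ρ/3 - 12/7)^2: discriminant 439/63, real irrational roots 1/6 + (1/42)*sqrt(3073) and 1/6 - (1/42)*sqrt(3073); poles of order 2, moduli 1/6 + (1/42)*sqrt(3073) and -1/6 + (1/42)*sqrt(3073).
The radius of convergence is the smallest modulus among the singular points: -1/6 + (1/42)*sqrt(3073).
The factor ρ**2 - ρ/3 - 12/7 splits as (ρ - a)(ρ - a') with a = 1/6 - (1/42)*sqrt(3073), a' = 1/6 + (1/42)*sqrt(3073). At the order-2 pole a set g(ρ) = (ρ - a)^2*f(ρ) = [-8*ρ**2/5 - ρ + 3/14] / (ρ - a')^2.
Order-2 pole: residue = g'(a); g'(1/6 - (1/42)*sqrt(3073)) = (5274/963605)*sqrt(3073), so the residue is (5274/963605)*sqrt(3073).
The factor ρ**2 - ρ/3 - 12/7 splits as (ρ - a)(ρ - a') with a = 1/6 + (1/42)*sqrt(3073), a' = 1/6 - (1/42)*sqrt(3073). At the order-2 pole a set g(ρ) = (ρ - a)^2*f(ρ) = [-8*ρ**2/5 - ρ + 3/14] / (ρ - a')^2.
Order-2 pole: residue = g'(a); g'(1/6 + (1/42)*sqrt(3073)) = -(5274/963605)*sqrt(3073), so the residue is -(5274/963605)*sqrt(3073).
List the singular points by increasing real part (a conjugate pair: the negative imaginary part first).

Radius of convergence at 0: -1/6 + (1/42)*sqrt(3073).
At 1/6 - (1/42)*sqrt(3073): a pole of order 2; residue (5274/963605)*sqrt(3073).
At 1/6 + (1/42)*sqrt(3073): a pole of order 2; residue -(5274/963605)*sqrt(3073).


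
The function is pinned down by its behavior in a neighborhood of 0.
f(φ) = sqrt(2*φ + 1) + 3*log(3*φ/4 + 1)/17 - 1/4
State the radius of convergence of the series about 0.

The radius of convergence is 1/2.

Branch term (1)*sqrt(1 - φ/(-1/2)): its argument vanishes at φ = -1/2, a square-root branch point, modulus 1/2.
Branch term (3/17)*log(1 - φ/(-4/3)): its argument vanishes at φ = -4/3, a logarithmic branch point, modulus 4/3.
The radius of convergence is the smallest modulus among the singular points: 1/2.


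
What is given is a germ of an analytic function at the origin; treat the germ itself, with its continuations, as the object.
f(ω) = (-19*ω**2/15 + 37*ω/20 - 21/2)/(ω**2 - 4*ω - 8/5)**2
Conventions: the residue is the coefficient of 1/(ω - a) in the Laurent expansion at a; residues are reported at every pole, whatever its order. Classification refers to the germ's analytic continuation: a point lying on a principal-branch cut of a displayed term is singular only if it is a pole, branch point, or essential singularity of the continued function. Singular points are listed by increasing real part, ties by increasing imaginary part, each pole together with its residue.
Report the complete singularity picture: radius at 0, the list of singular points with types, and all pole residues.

Radius of convergence at 0: -2 + (2/5)*sqrt(35).
At 2 - (2/5)*sqrt(35): a pole of order 2; residue -(179/11760)*sqrt(35).
At 2 + (2/5)*sqrt(35): a pole of order 2; residue (179/11760)*sqrt(35).


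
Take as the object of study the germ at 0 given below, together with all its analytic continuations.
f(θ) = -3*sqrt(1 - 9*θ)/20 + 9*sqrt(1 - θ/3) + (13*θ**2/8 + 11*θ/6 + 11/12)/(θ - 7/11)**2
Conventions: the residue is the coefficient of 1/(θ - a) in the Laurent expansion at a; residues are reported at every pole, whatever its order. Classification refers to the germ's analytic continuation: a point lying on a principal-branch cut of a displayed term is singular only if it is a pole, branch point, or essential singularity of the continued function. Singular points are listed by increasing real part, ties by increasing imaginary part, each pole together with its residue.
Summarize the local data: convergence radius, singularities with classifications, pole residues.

Radius of convergence at 0: 1/9.
At 1/9: an algebraic (square-root) branch point.
At 7/11: a pole of order 2; residue 515/132.
At 3: an algebraic (square-root) branch point.

Denominator factor (θ - 7/11)^2: pole of order 2 at 7/11, modulus 7/11.
Branch term (9)*sqrt(1 - θ/(3)): its argument vanishes at θ = 3, a square-root branch point, modulus 3.
Branch term (-3/20)*sqrt(1 - θ/(1/9)): its argument vanishes at θ = 1/9, a square-root branch point, modulus 1/9.
The radius of convergence is the smallest modulus among the singular points: 1/9.
The branch terms are analytic at 7/11 and contribute nothing to the residue; only the rational part matters.
At the order-2 pole 7/11 set g(θ) = (θ - (7/11))^2*(rational part) = 13*θ**2/8 + 11*θ/6 + 11/12.
Order-2 pole: residue = g'(a); g'(7/11) = 515/132, so the residue is 515/132.
List the singular points by increasing real part (a conjugate pair: the negative imaginary part first).


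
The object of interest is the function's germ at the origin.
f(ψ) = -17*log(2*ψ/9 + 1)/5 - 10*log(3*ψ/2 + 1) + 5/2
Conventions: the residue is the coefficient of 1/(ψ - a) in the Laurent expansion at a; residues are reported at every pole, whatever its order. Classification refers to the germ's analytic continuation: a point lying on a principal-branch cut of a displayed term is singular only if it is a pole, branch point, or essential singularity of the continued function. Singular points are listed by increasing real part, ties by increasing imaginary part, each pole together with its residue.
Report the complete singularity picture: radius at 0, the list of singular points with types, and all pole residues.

Radius of convergence at 0: 2/3.
At -9/2: a logarithmic branch point.
At -2/3: a logarithmic branch point.

Branch term (-17/5)*log(1 - ψ/(-9/2)): its argument vanishes at ψ = -9/2, a logarithmic branch point, modulus 9/2.
Branch term (-10)*log(1 - ψ/(-2/3)): its argument vanishes at ψ = -2/3, a logarithmic branch point, modulus 2/3.
The radius of convergence is the smallest modulus among the singular points: 2/3.
List the singular points by increasing real part (a conjugate pair: the negative imaginary part first).


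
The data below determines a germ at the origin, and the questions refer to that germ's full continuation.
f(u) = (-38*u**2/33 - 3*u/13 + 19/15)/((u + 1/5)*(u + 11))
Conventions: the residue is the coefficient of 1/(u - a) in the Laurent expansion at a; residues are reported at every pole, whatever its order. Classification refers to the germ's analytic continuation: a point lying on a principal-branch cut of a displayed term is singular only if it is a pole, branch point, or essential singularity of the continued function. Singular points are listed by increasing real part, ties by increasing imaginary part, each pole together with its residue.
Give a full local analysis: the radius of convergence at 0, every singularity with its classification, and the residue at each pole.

Denominator factor (u + 1/5): pole of order 1 at -1/5, modulus 1/5.
Denominator factor (u + 11): pole of order 1 at -11, modulus 11.
The radius of convergence is the smallest modulus among the singular points: 1/5.
At the order-1 pole -11 set g(u) = (u - (-11))*f(u) = (-38*u**2/33 - 3*u/13 + 19/15)/(u + 1/5).
Simple pole: residue = g(a) at a = -11, which is 13214/1053.
At the order-1 pole -1/5 set g(u) = (u - (-1/5))*f(u) = (-38*u**2/33 - 3*u/13 + 19/15)/(u + 11).
Simple pole: residue = g(a) at a = -1/5, which is 6793/57915.
List the singular points by increasing real part (a conjugate pair: the negative imaginary part first).

Radius of convergence at 0: 1/5.
At -11: a pole of order 1; residue 13214/1053.
At -1/5: a pole of order 1; residue 6793/57915.


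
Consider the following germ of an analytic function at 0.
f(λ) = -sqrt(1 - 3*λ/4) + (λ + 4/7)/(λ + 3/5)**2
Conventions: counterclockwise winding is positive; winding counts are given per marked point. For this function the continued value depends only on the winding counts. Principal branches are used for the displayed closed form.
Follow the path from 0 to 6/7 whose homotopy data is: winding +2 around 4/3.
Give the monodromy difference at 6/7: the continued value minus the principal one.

Continued minus principal equals 0.

The rational part is single-valued and drops out of the difference; each branch term changes only by its own monodromy.
(-1)*sqrt(1 - λ/(4/3)): winding +2 is even, the square root returns to the same sheet, contribution 0.
Summing the contributions at λ = 6/7 gives 0.


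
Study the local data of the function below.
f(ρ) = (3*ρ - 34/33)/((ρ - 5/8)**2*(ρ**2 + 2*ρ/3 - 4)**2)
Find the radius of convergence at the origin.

The radius of convergence is 5/8.

Denominator factor (ρ**2 + 2*ρ/3 - 4)^2: discriminant 148/9, real irrational roots -1/3 + (1/3)*sqrt(37) and -1/3 - (1/3)*sqrt(37); poles of order 2, moduli -1/3 + (1/3)*sqrt(37) and 1/3 + (1/3)*sqrt(37).
Denominator factor (ρ - 5/8)^2: pole of order 2 at 5/8, modulus 5/8.
The radius of convergence is the smallest modulus among the singular points: 5/8.


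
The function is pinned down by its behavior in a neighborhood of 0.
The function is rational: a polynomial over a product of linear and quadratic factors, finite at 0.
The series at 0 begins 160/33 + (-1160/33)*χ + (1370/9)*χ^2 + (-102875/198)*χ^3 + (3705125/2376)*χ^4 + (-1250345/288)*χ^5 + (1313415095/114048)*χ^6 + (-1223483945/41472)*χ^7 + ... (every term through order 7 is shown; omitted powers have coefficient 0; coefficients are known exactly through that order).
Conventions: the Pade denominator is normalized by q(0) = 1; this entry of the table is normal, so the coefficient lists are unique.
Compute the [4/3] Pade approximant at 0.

The Pade approximant has numerator coefficients [160/33, -147862400/9970521, 77241600/3323507, -217952000/9970521, 104512000/9970521]; denominator coefficients [1, 5065413/1208548, 6860989/1812822, -1357837/906411].

Taylor coefficients needed (read off): a_0 = 160/33, a_1 = -1160/33, a_2 = 1370/9, a_3 = -102875/198, a_4 = 3705125/2376, a_5 = -1250345/288, a_6 = 1313415095/114048, a_7 = -1223483945/41472.
Write the denominator as Q(χ) = 1 + q1*χ + q2*χ^2 + q3*χ^3. Requiring Q*f - P = O(χ^8) with deg P <= 4 kills the coefficients of χ^5..χ^7 in Q*f:
  χ^5: a_5 + q1*a_4 + q2*a_3 + q3*a_2 = 0, i.e. -1250345/288 + (3705125/2376)*q1 + (-102875/198)*q2 + (1370/9)*q3 = 0.
  χ^6: a_6 + q1*a_5 + q2*a_4 + q3*a_3 = 0, i.e. 1313415095/114048 + (-1250345/288)*q1 + (3705125/2376)*q2 + (-102875/198)*q3 = 0.
  χ^7: a_7 + q1*a_6 + q2*a_5 + q3*a_4 = 0, i.e. -1223483945/41472 + (1313415095/114048)*q1 + (-1250345/288)*q2 + (3705125/2376)*q3 = 0.
Solving this linear system: q1 = 5065413/1208548, q2 = 6860989/1812822, q3 = -1357837/906411.
The numerator is Q*f truncated at degree 4: P0 = a_0 = 160/33; P1 = a_1 + q1*a_0 = -147862400/9970521; P2 = a_2 + q1*a_1 + q2*a_0 = 77241600/3323507; P3 = a_3 + q1*a_2 + q2*a_1 + q3*a_0 = -217952000/9970521; P4 = a_4 + q1*a_3 + q2*a_2 + q3*a_1 = 104512000/9970521.


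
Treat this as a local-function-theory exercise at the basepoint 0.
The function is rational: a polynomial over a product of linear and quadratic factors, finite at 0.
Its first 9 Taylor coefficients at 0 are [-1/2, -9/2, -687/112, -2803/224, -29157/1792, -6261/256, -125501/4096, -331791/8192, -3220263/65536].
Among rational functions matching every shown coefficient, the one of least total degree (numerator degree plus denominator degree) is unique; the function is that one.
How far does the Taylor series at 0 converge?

No rational of total degree below 7 reproduces all 9 coefficients; solving the [2/5] Pade equations on them gives f(z) = (-27*z**2/14 + 20*z/3 + 8/9)/((z - 1)**3*(z + 4/3)**2), whose expansion matches every shown term.
Denominator factor (z - 1)^3: pole of order 3 at 1, modulus 1.
Denominator factor (z + 4/3)^2: pole of order 2 at -4/3, modulus 4/3.
The radius of convergence is the smallest modulus among the singular points: 1.

The radius of convergence is 1.


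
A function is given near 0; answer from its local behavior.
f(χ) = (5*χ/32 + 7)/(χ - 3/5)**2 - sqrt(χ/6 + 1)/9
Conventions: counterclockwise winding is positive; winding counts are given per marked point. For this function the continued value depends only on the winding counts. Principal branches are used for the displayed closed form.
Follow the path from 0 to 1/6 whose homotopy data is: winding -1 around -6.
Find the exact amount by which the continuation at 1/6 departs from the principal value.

The rational part is single-valued and drops out of the difference; each branch term changes only by its own monodromy.
(-1/9)*sqrt(1 - χ/(-6)): winding -1 is odd, the square root flips sign, contributing -2*(-1/9)*sqrt(1 - (1/6)/(-6)) = -2*(-1/9)*sqrt(37/36) = (1/27)*sqrt(37).
Summing the contributions at χ = 1/6 gives (1/27)*sqrt(37).

Continued minus principal equals (1/27)*sqrt(37).


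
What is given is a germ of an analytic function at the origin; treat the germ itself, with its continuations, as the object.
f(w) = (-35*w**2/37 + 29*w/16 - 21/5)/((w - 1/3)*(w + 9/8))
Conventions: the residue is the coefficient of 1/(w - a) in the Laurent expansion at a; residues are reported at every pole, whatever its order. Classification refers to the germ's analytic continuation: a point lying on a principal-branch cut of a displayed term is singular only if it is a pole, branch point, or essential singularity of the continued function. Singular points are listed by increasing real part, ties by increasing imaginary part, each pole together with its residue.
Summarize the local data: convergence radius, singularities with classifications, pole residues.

Radius of convergence at 0: 1/3.
At -9/8: a pole of order 1; residue 528273/103600.
At 1/3: a pole of order 1; residue -98593/38850.

Denominator factor (w - 1/3): pole of order 1 at 1/3, modulus 1/3.
Denominator factor (w + 9/8): pole of order 1 at -9/8, modulus 9/8.
The radius of convergence is the smallest modulus among the singular points: 1/3.
At the order-1 pole -9/8 set g(w) = (w - (-9/8))*f(w) = (-35*w**2/37 + 29*w/16 - 21/5)/(w - 1/3).
Simple pole: residue = g(a) at a = -9/8, which is 528273/103600.
At the order-1 pole 1/3 set g(w) = (w - (1/3))*f(w) = (-35*w**2/37 + 29*w/16 - 21/5)/(w + 9/8).
Simple pole: residue = g(a) at a = 1/3, which is -98593/38850.
List the singular points by increasing real part (a conjugate pair: the negative imaginary part first).


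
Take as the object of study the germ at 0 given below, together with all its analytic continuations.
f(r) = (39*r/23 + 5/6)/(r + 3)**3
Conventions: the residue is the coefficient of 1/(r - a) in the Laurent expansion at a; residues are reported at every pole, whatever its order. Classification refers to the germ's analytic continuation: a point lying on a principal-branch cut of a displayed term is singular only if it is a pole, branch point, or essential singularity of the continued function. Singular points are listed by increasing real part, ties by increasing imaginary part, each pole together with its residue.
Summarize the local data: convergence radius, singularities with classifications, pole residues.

Radius of convergence at 0: 3.
At -3: a pole of order 3; residue 0.

Denominator factor (r + 3)^3: pole of order 3 at -3, modulus 3.
The radius of convergence is the smallest modulus among the singular points: 3.
At the order-3 pole -3 set g(r) = (r - (-3))^3*f(r) = 39*r/23 + 5/6.
Order-3 pole: residue = g''(a)/2; g''(-3) = 0, so the residue is 0.


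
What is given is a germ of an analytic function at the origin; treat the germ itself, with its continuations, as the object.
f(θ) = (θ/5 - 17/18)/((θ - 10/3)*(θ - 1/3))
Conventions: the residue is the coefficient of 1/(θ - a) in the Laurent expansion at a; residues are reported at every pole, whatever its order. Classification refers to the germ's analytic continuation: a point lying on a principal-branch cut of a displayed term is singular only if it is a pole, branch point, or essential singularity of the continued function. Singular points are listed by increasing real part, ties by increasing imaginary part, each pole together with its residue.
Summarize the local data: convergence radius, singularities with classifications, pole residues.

Denominator factor (θ - 10/3): pole of order 1 at 10/3, modulus 10/3.
Denominator factor (θ - 1/3): pole of order 1 at 1/3, modulus 1/3.
The radius of convergence is the smallest modulus among the singular points: 1/3.
At the order-1 pole 1/3 set g(θ) = (θ - (1/3))*f(θ) = (θ/5 - 17/18)/(θ - 10/3).
Simple pole: residue = g(a) at a = 1/3, which is 79/270.
At the order-1 pole 10/3 set g(θ) = (θ - (10/3))*f(θ) = (θ/5 - 17/18)/(θ - 1/3).
Simple pole: residue = g(a) at a = 10/3, which is -5/54.
List the singular points by increasing real part (a conjugate pair: the negative imaginary part first).

Radius of convergence at 0: 1/3.
At 1/3: a pole of order 1; residue 79/270.
At 10/3: a pole of order 1; residue -5/54.


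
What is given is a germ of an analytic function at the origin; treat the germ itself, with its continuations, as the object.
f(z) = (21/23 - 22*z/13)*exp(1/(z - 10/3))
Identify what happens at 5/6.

There is no denominator, hence no pole anywhere.
The essential point of exp(1/(z - (10/3))) is 10/3, not 5/6.
So the germ continues analytically to 5/6.

The point is a regular point.


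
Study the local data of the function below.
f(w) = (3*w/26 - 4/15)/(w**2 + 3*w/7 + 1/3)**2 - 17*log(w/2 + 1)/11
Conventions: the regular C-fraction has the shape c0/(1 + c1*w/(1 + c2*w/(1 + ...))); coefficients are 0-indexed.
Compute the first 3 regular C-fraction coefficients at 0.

The regular C-fraction coefficients are [-12/5, 16109/6006, -2078501405/774005232].

Taylor coefficients (expand at 0): a_0 = -12/5, a_1 = 32218/5005, a_2 = 5833/280280.
c0 = a_0 = -12/5. Peel one level at a time: if S = 1 + c*w/S' with S'(0) = 1, then c is the w-coefficient of S and S' = c*w/(S - 1).
S_1 = c0/f = 1 + (16109/6006)*w + (2078501405/288576288)*w^2 + ...; c1 = 16109/6006.
S_2 = c1*w/(S_1 - 1) = 1 + (-2078501405/774005232)*w + ...; c2 = -2078501405/774005232.
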